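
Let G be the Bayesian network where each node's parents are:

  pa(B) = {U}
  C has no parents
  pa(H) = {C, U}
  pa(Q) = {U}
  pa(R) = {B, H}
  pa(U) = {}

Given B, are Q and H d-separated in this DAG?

2 paths connect Q and H; each must be blocked for d-separation to hold:
  1. Q ← U → B → R ← H — U:fork[open]; B:chain[blocks]; R:collider[blocks] ⇒ blocked
  2. Q ← U → H — U:fork[open] ⇒ active
Because an active path exists, Q and H are not d-separated.

No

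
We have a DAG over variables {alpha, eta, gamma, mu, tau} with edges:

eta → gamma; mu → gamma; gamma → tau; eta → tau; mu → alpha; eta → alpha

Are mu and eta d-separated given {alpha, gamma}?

We examine all 3 paths between mu and eta:
Path 1: mu → alpha ← eta
  alpha is a collider and alpha is conditioned on, which opens it — no node blocks this path, so it is active.
Path 2: mu → gamma → tau ← eta
  gamma is a chain here and gamma is conditioned on, so the path is blocked at gamma.
Path 3: mu → gamma ← eta
  gamma is a collider and gamma is conditioned on, which opens it — no node blocks this path, so it is active.
At least one path is unblocked, so d-separation fails.

No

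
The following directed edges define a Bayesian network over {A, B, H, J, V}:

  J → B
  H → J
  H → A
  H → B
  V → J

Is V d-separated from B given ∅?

No

Enumerating the 2 paths from V to B and testing each for blocking by ∅:
  1. V → J ← H → B — J:collider[blocks]; H:fork[open] ⇒ blocked
  2. V → J → B — J:chain[open] ⇒ active
Because an active path exists, V and B are not d-separated.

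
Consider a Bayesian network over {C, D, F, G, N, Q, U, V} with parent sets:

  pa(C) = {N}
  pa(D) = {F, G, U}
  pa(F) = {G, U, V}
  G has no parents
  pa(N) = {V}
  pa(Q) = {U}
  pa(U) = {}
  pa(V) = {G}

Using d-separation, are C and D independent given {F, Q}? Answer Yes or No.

No

There are 6 undirected paths between C and D; checking each against the conditioning set {F, Q}:
Path 1: C ← N ← V ← G → F ← U → D
  N is a chain and N is not conditioned on; V is a chain and V is not conditioned on; G is a fork and G is not conditioned on; F is a collider and F is conditioned on, which opens it; U is a fork and U is not conditioned on — no node blocks this path, so it is active.
Path 2: C ← N ← V ← G → F → D
  F is a chain here and F is conditioned on, so the path is blocked at F.
Path 3: C ← N ← V ← G → D
  N is a chain and N is not conditioned on; V is a chain and V is not conditioned on; G is a fork and G is not conditioned on — no node blocks this path, so it is active.
Path 4: C ← N ← V → F ← G → D
  N is a chain and N is not conditioned on; V is a fork and V is not conditioned on; F is a collider and F is conditioned on, which opens it; G is a fork and G is not conditioned on — no node blocks this path, so it is active.
Path 5: C ← N ← V → F ← U → D
  N is a chain and N is not conditioned on; V is a fork and V is not conditioned on; F is a collider and F is conditioned on, which opens it; U is a fork and U is not conditioned on — no node blocks this path, so it is active.
Path 6: C ← N ← V → F → D
  F is a chain here and F is conditioned on, so the path is blocked at F.
Because an active path exists, C and D are not d-separated.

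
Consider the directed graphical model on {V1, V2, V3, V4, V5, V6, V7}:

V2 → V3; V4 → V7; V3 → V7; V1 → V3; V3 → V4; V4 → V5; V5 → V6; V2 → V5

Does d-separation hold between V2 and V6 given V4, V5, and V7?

We examine all 3 paths between V2 and V6:
  1. V2 → V5 → V6 — V5:chain[blocks] ⇒ blocked
  2. V2 → V3 → V4 → V5 → V6 — V3:chain[open]; V4:chain[blocks]; V5:chain[blocks] ⇒ blocked
  3. V2 → V3 → V7 ← V4 → V5 → V6 — V3:chain[open]; V7:collider[open]; V4:fork[blocks]; V5:chain[blocks] ⇒ blocked
All paths are blocked; V2 ⊥ V6 | {V4, V5, V7} holds.

Yes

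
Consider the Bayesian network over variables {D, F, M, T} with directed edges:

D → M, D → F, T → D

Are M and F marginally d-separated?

No

There is one path between M and F:
Path 1: M ← D → F
  D is a fork and D is not conditioned on — no node blocks this path, so it is active.
Because an active path exists, M and F are not d-separated.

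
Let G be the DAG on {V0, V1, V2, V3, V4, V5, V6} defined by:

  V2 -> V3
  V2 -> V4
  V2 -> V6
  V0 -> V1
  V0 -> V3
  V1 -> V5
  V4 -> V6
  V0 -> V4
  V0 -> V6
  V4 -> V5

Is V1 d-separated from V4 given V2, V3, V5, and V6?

No

We examine all 6 paths between V1 and V4:
Path 1: V1 ← V0 → V4
  V0 is a fork and V0 is not conditioned on — no node blocks this path, so it is active.
Path 2: V1 ← V0 → V6 ← V4
  V0 is a fork and V0 is not conditioned on; V6 is a collider and V6 is conditioned on, which opens it — no node blocks this path, so it is active.
Path 3: V1 ← V0 → V6 ← V2 → V4
  V2 is a fork here and V2 is conditioned on, so the path is blocked at V2.
Path 4: V1 ← V0 → V3 ← V2 → V4
  V2 is a fork here and V2 is conditioned on, so the path is blocked at V2.
Path 5: V1 ← V0 → V3 ← V2 → V6 ← V4
  V2 is a fork here and V2 is conditioned on, so the path is blocked at V2.
Path 6: V1 → V5 ← V4
  V5 is a collider and V5 is conditioned on, which opens it — no node blocks this path, so it is active.
At least one path is unblocked, so d-separation fails.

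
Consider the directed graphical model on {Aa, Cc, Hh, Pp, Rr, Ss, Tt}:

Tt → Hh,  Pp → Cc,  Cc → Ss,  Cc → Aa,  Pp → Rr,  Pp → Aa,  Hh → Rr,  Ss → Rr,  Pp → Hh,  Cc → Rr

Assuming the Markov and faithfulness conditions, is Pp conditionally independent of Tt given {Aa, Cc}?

Yes

6 paths connect Pp and Tt; each must be blocked for d-separation to hold:
  1. Pp → Rr ← Hh ← Tt — Rr:collider[blocks]; Hh:chain[open] ⇒ blocked
  2. Pp → Hh ← Tt — Hh:collider[blocks] ⇒ blocked
  3. Pp → Cc → Rr ← Hh ← Tt — Cc:chain[blocks]; Rr:collider[blocks]; Hh:chain[open] ⇒ blocked
  4. Pp → Cc → Ss → Rr ← Hh ← Tt — Cc:chain[blocks]; Ss:chain[open]; Rr:collider[blocks]; Hh:chain[open] ⇒ blocked
  5. Pp → Aa ← Cc → Rr ← Hh ← Tt — Aa:collider[open]; Cc:fork[blocks]; Rr:collider[blocks]; Hh:chain[open] ⇒ blocked
  6. Pp → Aa ← Cc → Ss → Rr ← Hh ← Tt — Aa:collider[open]; Cc:fork[blocks]; Ss:chain[open]; Rr:collider[blocks]; Hh:chain[open] ⇒ blocked
Since every path is blocked, d-separation holds.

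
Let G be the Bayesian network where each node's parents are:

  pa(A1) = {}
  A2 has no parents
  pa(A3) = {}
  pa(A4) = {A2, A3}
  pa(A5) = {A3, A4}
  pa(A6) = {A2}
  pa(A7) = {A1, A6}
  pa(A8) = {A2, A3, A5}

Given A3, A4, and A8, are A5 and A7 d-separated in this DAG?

No — A5 and A7 are not d-separated given {A3, A4, A8}.

6 paths connect A5 and A7; each must be blocked for d-separation to hold:
Path 1: A5 ← A4 ← A3 → A8 ← A2 → A6 → A7
  A4 is a chain here and A4 is conditioned on, so the path is blocked at A4.
Path 2: A5 ← A4 ← A2 → A6 → A7
  A4 is a chain here and A4 is conditioned on, so the path is blocked at A4.
Path 3: A5 → A8 ← A3 → A4 ← A2 → A6 → A7
  A3 is a fork here and A3 is conditioned on, so the path is blocked at A3.
Path 4: A5 → A8 ← A2 → A6 → A7
  A8 is a collider and A8 is conditioned on, which opens it; A2 is a fork and A2 is not conditioned on; A6 is a chain and A6 is not conditioned on — no node blocks this path, so it is active.
Path 5: A5 ← A3 → A4 ← A2 → A6 → A7
  A3 is a fork here and A3 is conditioned on, so the path is blocked at A3.
Path 6: A5 ← A3 → A8 ← A2 → A6 → A7
  A3 is a fork here and A3 is conditioned on, so the path is blocked at A3.
Because an active path exists, A5 and A7 are not d-separated.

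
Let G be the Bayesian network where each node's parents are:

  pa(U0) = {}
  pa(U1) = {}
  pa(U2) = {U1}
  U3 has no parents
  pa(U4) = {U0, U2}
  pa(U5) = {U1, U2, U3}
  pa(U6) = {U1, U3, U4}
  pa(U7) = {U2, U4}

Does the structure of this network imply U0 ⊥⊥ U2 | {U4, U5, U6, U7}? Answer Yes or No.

6 paths connect U0 and U2; each must be blocked for d-separation to hold:
Path 1: U0 → U4 → U6 ← U3 → U5 ← U2
  U4 is a chain here and U4 is conditioned on, so the path is blocked at U4.
Path 2: U0 → U4 → U6 ← U3 → U5 ← U1 → U2
  U4 is a chain here and U4 is conditioned on, so the path is blocked at U4.
Path 3: U0 → U4 → U6 ← U1 → U5 ← U2
  U4 is a chain here and U4 is conditioned on, so the path is blocked at U4.
Path 4: U0 → U4 → U6 ← U1 → U2
  U4 is a chain here and U4 is conditioned on, so the path is blocked at U4.
Path 5: U0 → U4 → U7 ← U2
  U4 is a chain here and U4 is conditioned on, so the path is blocked at U4.
Path 6: U0 → U4 ← U2
  U4 is a collider and U4 is conditioned on, which opens it — no node blocks this path, so it is active.
Because an active path exists, U0 and U2 are not d-separated.

No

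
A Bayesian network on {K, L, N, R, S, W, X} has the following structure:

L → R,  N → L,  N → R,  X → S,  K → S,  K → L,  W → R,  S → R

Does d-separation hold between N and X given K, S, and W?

Yes

Enumerating the 4 paths from N to X and testing each for blocking by {K, S, W}:
Path 1: N → L ← K → S ← X
  L is a collider here and neither L nor any of its descendants is conditioned on, so the collider stays closed — the path is blocked at L.
Path 2: N → L → R ← S ← X
  R is a collider here and neither R nor any of its descendants is conditioned on, so the collider stays closed — the path is blocked at R.
Path 3: N → R ← L ← K → S ← X
  R is a collider here and neither R nor any of its descendants is conditioned on, so the collider stays closed — the path is blocked at R.
Path 4: N → R ← S ← X
  R is a collider here and neither R nor any of its descendants is conditioned on, so the collider stays closed — the path is blocked at R.
All paths are blocked; N ⊥ X | {K, S, W} holds.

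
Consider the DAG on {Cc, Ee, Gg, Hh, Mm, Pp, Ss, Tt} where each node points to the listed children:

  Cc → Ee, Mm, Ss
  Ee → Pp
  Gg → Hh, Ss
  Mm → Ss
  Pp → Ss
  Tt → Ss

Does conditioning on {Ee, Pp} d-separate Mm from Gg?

3 paths connect Mm and Gg; each must be blocked for d-separation to hold:
  1. Mm → Ss ← Gg — Ss:collider[blocks] ⇒ blocked
  2. Mm ← Cc → Ss ← Gg — Cc:fork[open]; Ss:collider[blocks] ⇒ blocked
  3. Mm ← Cc → Ee → Pp → Ss ← Gg — Cc:fork[open]; Ee:chain[blocks]; Pp:chain[blocks]; Ss:collider[blocks] ⇒ blocked
All paths are blocked; Mm ⊥ Gg | {Ee, Pp} holds.

Yes — Mm and Gg are d-separated given {Ee, Pp}.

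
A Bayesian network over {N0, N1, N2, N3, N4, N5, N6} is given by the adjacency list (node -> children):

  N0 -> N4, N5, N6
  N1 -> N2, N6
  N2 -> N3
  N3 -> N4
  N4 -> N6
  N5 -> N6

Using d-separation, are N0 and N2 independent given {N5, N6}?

6 paths connect N0 and N2; each must be blocked for d-separation to hold:
Path 1: N0 → N4 ← N3 ← N2
  N4 is a collider and its descendant N6 is conditioned on, which opens it; N3 is a chain and N3 is not conditioned on — no node blocks this path, so it is active.
Path 2: N0 → N4 → N6 ← N1 → N2
  N4 is a chain and N4 is not conditioned on; N6 is a collider and N6 is conditioned on, which opens it; N1 is a fork and N1 is not conditioned on — no node blocks this path, so it is active.
Path 3: N0 → N5 → N6 ← N4 ← N3 ← N2
  N5 is a chain here and N5 is conditioned on, so the path is blocked at N5.
Path 4: N0 → N5 → N6 ← N1 → N2
  N5 is a chain here and N5 is conditioned on, so the path is blocked at N5.
Path 5: N0 → N6 ← N4 ← N3 ← N2
  N6 is a collider and N6 is conditioned on, which opens it; N4 is a chain and N4 is not conditioned on; N3 is a chain and N3 is not conditioned on — no node blocks this path, so it is active.
Path 6: N0 → N6 ← N1 → N2
  N6 is a collider and N6 is conditioned on, which opens it; N1 is a fork and N1 is not conditioned on — no node blocks this path, so it is active.
Because an active path exists, N0 and N2 are not d-separated.

No — N0 and N2 are not d-separated given {N5, N6}.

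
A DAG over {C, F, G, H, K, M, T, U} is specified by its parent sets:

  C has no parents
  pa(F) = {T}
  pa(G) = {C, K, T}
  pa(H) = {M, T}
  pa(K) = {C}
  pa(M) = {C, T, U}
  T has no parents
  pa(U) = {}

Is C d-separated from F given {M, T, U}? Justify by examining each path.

4 paths connect C and F; each must be blocked for d-separation to hold:
  1. C → G ← T → F — G:collider[blocks]; T:fork[blocks] ⇒ blocked
  2. C → M ← T → F — M:collider[open]; T:fork[blocks] ⇒ blocked
  3. C → M → H ← T → F — M:chain[blocks]; H:collider[blocks]; T:fork[blocks] ⇒ blocked
  4. C → K → G ← T → F — K:chain[open]; G:collider[blocks]; T:fork[blocks] ⇒ blocked
Since every path is blocked, d-separation holds.

Yes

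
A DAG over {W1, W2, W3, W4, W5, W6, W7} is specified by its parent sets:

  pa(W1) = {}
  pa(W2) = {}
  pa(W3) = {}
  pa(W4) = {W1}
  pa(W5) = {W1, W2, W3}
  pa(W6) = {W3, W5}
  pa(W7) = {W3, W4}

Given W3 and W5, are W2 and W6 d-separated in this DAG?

Yes — W2 and W6 are d-separated given {W3, W5}.

Enumerating the 3 paths from W2 to W6 and testing each for blocking by {W3, W5}:
Path 1: W2 → W5 → W6
  W5 is a chain here and W5 is conditioned on, so the path is blocked at W5.
Path 2: W2 → W5 ← W3 → W6
  W3 is a fork here and W3 is conditioned on, so the path is blocked at W3.
Path 3: W2 → W5 ← W1 → W4 → W7 ← W3 → W6
  W7 is a collider here and neither W7 nor any of its descendants is conditioned on, so the collider stays closed — the path is blocked at W7.
Every path is blocked, so W2 and W6 are d-separated given {W3, W5}.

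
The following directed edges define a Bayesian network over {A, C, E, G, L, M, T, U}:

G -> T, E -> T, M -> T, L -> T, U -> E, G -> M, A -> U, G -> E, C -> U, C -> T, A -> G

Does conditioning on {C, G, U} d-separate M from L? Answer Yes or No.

Yes

There are 6 undirected paths between M and L; checking each against the conditioning set {C, G, U}:
Path 1: M → T ← L
  T is a collider here and neither T nor any of its descendants is conditioned on, so the collider stays closed — the path is blocked at T.
Path 2: M ← G → T ← L
  G is a fork here and G is conditioned on, so the path is blocked at G.
Path 3: M ← G ← A → U ← C → T ← L
  G is a chain here and G is conditioned on, so the path is blocked at G.
Path 4: M ← G ← A → U → E → T ← L
  G is a chain here and G is conditioned on, so the path is blocked at G.
Path 5: M ← G → E → T ← L
  G is a fork here and G is conditioned on, so the path is blocked at G.
Path 6: M ← G → E ← U ← C → T ← L
  G is a fork here and G is conditioned on, so the path is blocked at G.
Every path is blocked, so M and L are d-separated given {C, G, U}.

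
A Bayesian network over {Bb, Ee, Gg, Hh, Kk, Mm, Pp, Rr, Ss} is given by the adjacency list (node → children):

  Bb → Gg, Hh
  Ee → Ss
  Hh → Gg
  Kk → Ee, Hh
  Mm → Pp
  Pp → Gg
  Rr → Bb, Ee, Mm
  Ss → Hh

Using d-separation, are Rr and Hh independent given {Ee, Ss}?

Enumerating the 6 paths from Rr to Hh and testing each for blocking by {Ee, Ss}:
Path 1: Rr → Bb → Hh
  Bb is a chain and Bb is not conditioned on — no node blocks this path, so it is active.
Path 2: Rr → Bb → Gg ← Hh
  Gg is a collider here and neither Gg nor any of its descendants is conditioned on, so the collider stays closed — the path is blocked at Gg.
Path 3: Rr → Ee ← Kk → Hh
  Ee is a collider and Ee is conditioned on, which opens it; Kk is a fork and Kk is not conditioned on — no node blocks this path, so it is active.
Path 4: Rr → Ee → Ss → Hh
  Ee is a chain here and Ee is conditioned on, so the path is blocked at Ee.
Path 5: Rr → Mm → Pp → Gg ← Hh
  Gg is a collider here and neither Gg nor any of its descendants is conditioned on, so the collider stays closed — the path is blocked at Gg.
Path 6: Rr → Mm → Pp → Gg ← Bb → Hh
  Gg is a collider here and neither Gg nor any of its descendants is conditioned on, so the collider stays closed — the path is blocked at Gg.
Because an active path exists, Rr and Hh are not d-separated.

No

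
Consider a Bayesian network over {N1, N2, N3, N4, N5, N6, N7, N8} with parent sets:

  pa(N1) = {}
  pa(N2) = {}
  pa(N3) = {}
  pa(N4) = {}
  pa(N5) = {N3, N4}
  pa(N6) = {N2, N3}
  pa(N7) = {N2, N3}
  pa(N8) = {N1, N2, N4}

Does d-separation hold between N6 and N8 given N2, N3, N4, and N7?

Yes

Enumerating the 4 paths from N6 to N8 and testing each for blocking by {N2, N3, N4, N7}:
Path 1: N6 ← N2 → N7 ← N3 → N5 ← N4 → N8
  N2 is a fork here and N2 is conditioned on, so the path is blocked at N2.
Path 2: N6 ← N2 → N8
  N2 is a fork here and N2 is conditioned on, so the path is blocked at N2.
Path 3: N6 ← N3 → N5 ← N4 → N8
  N3 is a fork here and N3 is conditioned on, so the path is blocked at N3.
Path 4: N6 ← N3 → N7 ← N2 → N8
  N3 is a fork here and N3 is conditioned on, so the path is blocked at N3.
Since every path is blocked, d-separation holds.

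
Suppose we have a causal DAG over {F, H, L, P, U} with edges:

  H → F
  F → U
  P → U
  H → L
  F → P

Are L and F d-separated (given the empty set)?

Only one path connects L and F:
Path 1: L ← H → F
  H is a fork and H is not conditioned on — no node blocks this path, so it is active.
Because an active path exists, L and F are not d-separated.

No — L and F are not d-separated given ∅.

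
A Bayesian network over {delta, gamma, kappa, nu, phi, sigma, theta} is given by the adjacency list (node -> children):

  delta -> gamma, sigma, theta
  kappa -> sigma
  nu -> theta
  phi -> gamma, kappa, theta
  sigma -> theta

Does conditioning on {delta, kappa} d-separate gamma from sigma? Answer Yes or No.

Yes

6 paths connect gamma and sigma; each must be blocked for d-separation to hold:
Path 1: gamma ← phi → kappa → sigma
  kappa is a chain here and kappa is conditioned on, so the path is blocked at kappa.
Path 2: gamma ← phi → theta ← sigma
  theta is a collider here and neither theta nor any of its descendants is conditioned on, so the collider stays closed — the path is blocked at theta.
Path 3: gamma ← phi → theta ← delta → sigma
  theta is a collider here and neither theta nor any of its descendants is conditioned on, so the collider stays closed — the path is blocked at theta.
Path 4: gamma ← delta → sigma
  delta is a fork here and delta is conditioned on, so the path is blocked at delta.
Path 5: gamma ← delta → theta ← sigma
  delta is a fork here and delta is conditioned on, so the path is blocked at delta.
Path 6: gamma ← delta → theta ← phi → kappa → sigma
  delta is a fork here and delta is conditioned on, so the path is blocked at delta.
Every path is blocked, so gamma and sigma are d-separated given {delta, kappa}.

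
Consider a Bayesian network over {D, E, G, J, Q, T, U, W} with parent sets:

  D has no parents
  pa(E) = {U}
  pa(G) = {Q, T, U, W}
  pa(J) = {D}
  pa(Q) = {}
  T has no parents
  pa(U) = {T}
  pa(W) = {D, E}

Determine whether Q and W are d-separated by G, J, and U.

No — Q and W are not d-separated given {G, J, U}.

3 paths connect Q and W; each must be blocked for d-separation to hold:
Path 1: Q → G ← T → U → E → W
  U is a chain here and U is conditioned on, so the path is blocked at U.
Path 2: Q → G ← U → E → W
  U is a fork here and U is conditioned on, so the path is blocked at U.
Path 3: Q → G ← W
  G is a collider and G is conditioned on, which opens it — no node blocks this path, so it is active.
Since the path Q → G ← W is active, Q and W are not d-separated given {G, J, U}.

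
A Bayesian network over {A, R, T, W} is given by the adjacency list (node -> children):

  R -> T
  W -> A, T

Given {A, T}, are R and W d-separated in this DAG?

No

There is one path between R and W:
Path 1: R → T ← W
  T is a collider and T is conditioned on, which opens it — no node blocks this path, so it is active.
At least one path is unblocked, so d-separation fails.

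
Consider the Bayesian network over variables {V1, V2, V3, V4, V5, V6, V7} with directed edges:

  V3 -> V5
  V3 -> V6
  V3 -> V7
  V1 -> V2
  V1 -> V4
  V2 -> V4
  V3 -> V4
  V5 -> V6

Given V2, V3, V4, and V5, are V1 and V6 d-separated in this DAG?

4 paths connect V1 and V6; each must be blocked for d-separation to hold:
  1. V1 → V2 → V4 ← V3 → V6 — V2:chain[blocks]; V4:collider[open]; V3:fork[blocks] ⇒ blocked
  2. V1 → V2 → V4 ← V3 → V5 → V6 — V2:chain[blocks]; V4:collider[open]; V3:fork[blocks]; V5:chain[blocks] ⇒ blocked
  3. V1 → V4 ← V3 → V6 — V4:collider[open]; V3:fork[blocks] ⇒ blocked
  4. V1 → V4 ← V3 → V5 → V6 — V4:collider[open]; V3:fork[blocks]; V5:chain[blocks] ⇒ blocked
Every path is blocked, so V1 and V6 are d-separated given {V2, V3, V4, V5}.

Yes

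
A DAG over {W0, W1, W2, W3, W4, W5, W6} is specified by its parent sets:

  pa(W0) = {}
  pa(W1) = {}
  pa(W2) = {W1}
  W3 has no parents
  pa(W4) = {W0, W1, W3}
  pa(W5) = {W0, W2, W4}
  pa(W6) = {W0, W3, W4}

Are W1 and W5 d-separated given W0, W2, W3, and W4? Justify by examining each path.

We examine all 5 paths between W1 and W5:
Path 1: W1 → W2 → W5
  W2 is a chain here and W2 is conditioned on, so the path is blocked at W2.
Path 2: W1 → W4 → W5
  W4 is a chain here and W4 is conditioned on, so the path is blocked at W4.
Path 3: W1 → W4 ← W3 → W6 ← W0 → W5
  W3 is a fork here and W3 is conditioned on, so the path is blocked at W3.
Path 4: W1 → W4 ← W0 → W5
  W0 is a fork here and W0 is conditioned on, so the path is blocked at W0.
Path 5: W1 → W4 → W6 ← W0 → W5
  W4 is a chain here and W4 is conditioned on, so the path is blocked at W4.
All paths are blocked; W1 ⊥ W5 | {W0, W2, W3, W4} holds.

Yes — W1 and W5 are d-separated given {W0, W2, W3, W4}.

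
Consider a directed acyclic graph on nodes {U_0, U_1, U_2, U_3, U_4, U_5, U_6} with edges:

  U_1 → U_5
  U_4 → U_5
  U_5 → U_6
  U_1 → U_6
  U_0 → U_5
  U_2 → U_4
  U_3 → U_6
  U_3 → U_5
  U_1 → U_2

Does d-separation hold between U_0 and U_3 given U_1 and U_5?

No

4 paths connect U_0 and U_3; each must be blocked for d-separation to hold:
  1. U_0 → U_5 ← U_4 ← U_2 ← U_1 → U_6 ← U_3 — U_5:collider[open]; U_4:chain[open]; U_2:chain[open]; U_1:fork[blocks]; U_6:collider[blocks] ⇒ blocked
  2. U_0 → U_5 ← U_3 — U_5:collider[open] ⇒ active
  3. U_0 → U_5 ← U_1 → U_6 ← U_3 — U_5:collider[open]; U_1:fork[blocks]; U_6:collider[blocks] ⇒ blocked
  4. U_0 → U_5 → U_6 ← U_3 — U_5:chain[blocks]; U_6:collider[blocks] ⇒ blocked
At least one path is unblocked, so d-separation fails.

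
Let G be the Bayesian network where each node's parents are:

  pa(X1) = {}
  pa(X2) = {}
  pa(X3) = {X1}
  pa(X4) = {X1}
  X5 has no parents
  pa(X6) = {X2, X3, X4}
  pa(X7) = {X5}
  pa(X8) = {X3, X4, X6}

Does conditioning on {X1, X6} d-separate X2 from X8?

Enumerating the 5 paths from X2 to X8 and testing each for blocking by {X1, X6}:
Path 1: X2 → X6 → X8
  X6 is a chain here and X6 is conditioned on, so the path is blocked at X6.
Path 2: X2 → X6 ← X3 → X8
  X6 is a collider and X6 is conditioned on, which opens it; X3 is a fork and X3 is not conditioned on — no node blocks this path, so it is active.
Path 3: X2 → X6 ← X3 ← X1 → X4 → X8
  X1 is a fork here and X1 is conditioned on, so the path is blocked at X1.
Path 4: X2 → X6 ← X4 → X8
  X6 is a collider and X6 is conditioned on, which opens it; X4 is a fork and X4 is not conditioned on — no node blocks this path, so it is active.
Path 5: X2 → X6 ← X4 ← X1 → X3 → X8
  X1 is a fork here and X1 is conditioned on, so the path is blocked at X1.
Because an active path exists, X2 and X8 are not d-separated.

No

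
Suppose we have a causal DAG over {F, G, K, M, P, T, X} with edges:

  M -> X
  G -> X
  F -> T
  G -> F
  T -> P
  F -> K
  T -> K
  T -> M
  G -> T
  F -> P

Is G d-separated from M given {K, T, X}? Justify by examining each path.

There are 5 undirected paths between G and M; checking each against the conditioning set {K, T, X}:
Path 1: G → F → K ← T → M
  T is a fork here and T is conditioned on, so the path is blocked at T.
Path 2: G → F → T → M
  T is a chain here and T is conditioned on, so the path is blocked at T.
Path 3: G → F → P ← T → M
  P is a collider here and neither P nor any of its descendants is conditioned on, so the collider stays closed — the path is blocked at P.
Path 4: G → T → M
  T is a chain here and T is conditioned on, so the path is blocked at T.
Path 5: G → X ← M
  X is a collider and X is conditioned on, which opens it — no node blocks this path, so it is active.
Because an active path exists, G and M are not d-separated.

No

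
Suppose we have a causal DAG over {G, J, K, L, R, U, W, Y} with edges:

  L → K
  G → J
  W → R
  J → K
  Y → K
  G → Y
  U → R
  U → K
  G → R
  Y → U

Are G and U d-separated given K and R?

No

Enumerating the 5 paths from G to U and testing each for blocking by {K, R}:
Path 1: G → J → K ← Y → U
  J is a chain and J is not conditioned on; K is a collider and K is conditioned on, which opens it; Y is a fork and Y is not conditioned on — no node blocks this path, so it is active.
Path 2: G → J → K ← U
  J is a chain and J is not conditioned on; K is a collider and K is conditioned on, which opens it — no node blocks this path, so it is active.
Path 3: G → Y → U
  Y is a chain and Y is not conditioned on — no node blocks this path, so it is active.
Path 4: G → Y → K ← U
  Y is a chain and Y is not conditioned on; K is a collider and K is conditioned on, which opens it — no node blocks this path, so it is active.
Path 5: G → R ← U
  R is a collider and R is conditioned on, which opens it — no node blocks this path, so it is active.
At least one path is unblocked, so d-separation fails.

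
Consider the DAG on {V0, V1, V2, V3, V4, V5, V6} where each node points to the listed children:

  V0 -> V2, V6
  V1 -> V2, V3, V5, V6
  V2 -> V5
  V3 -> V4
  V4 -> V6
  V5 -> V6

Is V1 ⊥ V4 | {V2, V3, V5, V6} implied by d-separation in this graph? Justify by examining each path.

No

We examine all 6 paths between V1 and V4:
Path 1: V1 → V6 ← V4
  V6 is a collider and V6 is conditioned on, which opens it — no node blocks this path, so it is active.
Path 2: V1 → V2 ← V0 → V6 ← V4
  V2 is a collider and V2 is conditioned on, which opens it; V0 is a fork and V0 is not conditioned on; V6 is a collider and V6 is conditioned on, which opens it — no node blocks this path, so it is active.
Path 3: V1 → V2 → V5 → V6 ← V4
  V2 is a chain here and V2 is conditioned on, so the path is blocked at V2.
Path 4: V1 → V3 → V4
  V3 is a chain here and V3 is conditioned on, so the path is blocked at V3.
Path 5: V1 → V5 → V6 ← V4
  V5 is a chain here and V5 is conditioned on, so the path is blocked at V5.
Path 6: V1 → V5 ← V2 ← V0 → V6 ← V4
  V2 is a chain here and V2 is conditioned on, so the path is blocked at V2.
At least one path is unblocked, so d-separation fails.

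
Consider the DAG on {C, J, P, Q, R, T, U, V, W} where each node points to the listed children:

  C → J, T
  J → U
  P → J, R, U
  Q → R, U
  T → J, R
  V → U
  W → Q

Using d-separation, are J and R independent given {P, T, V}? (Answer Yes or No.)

We examine all 6 paths between J and R:
Path 1: J ← C → T → R
  T is a chain here and T is conditioned on, so the path is blocked at T.
Path 2: J ← T → R
  T is a fork here and T is conditioned on, so the path is blocked at T.
Path 3: J ← P → U ← Q → R
  P is a fork here and P is conditioned on, so the path is blocked at P.
Path 4: J ← P → R
  P is a fork here and P is conditioned on, so the path is blocked at P.
Path 5: J → U ← P → R
  U is a collider here and neither U nor any of its descendants is conditioned on, so the collider stays closed — the path is blocked at U.
Path 6: J → U ← Q → R
  U is a collider here and neither U nor any of its descendants is conditioned on, so the collider stays closed — the path is blocked at U.
All paths are blocked; J ⊥ R | {P, T, V} holds.

Yes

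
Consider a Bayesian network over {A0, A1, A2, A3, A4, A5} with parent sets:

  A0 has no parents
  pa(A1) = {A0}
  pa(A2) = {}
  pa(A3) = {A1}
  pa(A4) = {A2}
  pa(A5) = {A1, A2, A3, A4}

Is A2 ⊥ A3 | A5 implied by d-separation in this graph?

No — A2 and A3 are not d-separated given {A5}.

Enumerating the 4 paths from A2 to A3 and testing each for blocking by {A5}:
Path 1: A2 → A5 ← A3
  A5 is a collider and A5 is conditioned on, which opens it — no node blocks this path, so it is active.
Path 2: A2 → A5 ← A1 → A3
  A5 is a collider and A5 is conditioned on, which opens it; A1 is a fork and A1 is not conditioned on — no node blocks this path, so it is active.
Path 3: A2 → A4 → A5 ← A3
  A4 is a chain and A4 is not conditioned on; A5 is a collider and A5 is conditioned on, which opens it — no node blocks this path, so it is active.
Path 4: A2 → A4 → A5 ← A1 → A3
  A4 is a chain and A4 is not conditioned on; A5 is a collider and A5 is conditioned on, which opens it; A1 is a fork and A1 is not conditioned on — no node blocks this path, so it is active.
Since the path A2 → A5 ← A3 is active, A2 and A3 are not d-separated given {A5}.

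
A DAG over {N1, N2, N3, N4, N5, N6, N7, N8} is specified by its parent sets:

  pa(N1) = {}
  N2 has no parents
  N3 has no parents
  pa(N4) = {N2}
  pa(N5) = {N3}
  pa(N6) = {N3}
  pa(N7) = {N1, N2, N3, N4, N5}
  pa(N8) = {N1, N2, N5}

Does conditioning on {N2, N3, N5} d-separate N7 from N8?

5 paths connect N7 and N8; each must be blocked for d-separation to hold:
Path 1: N7 ← N3 → N5 → N8
  N3 is a fork here and N3 is conditioned on, so the path is blocked at N3.
Path 2: N7 ← N1 → N8
  N1 is a fork and N1 is not conditioned on — no node blocks this path, so it is active.
Path 3: N7 ← N5 → N8
  N5 is a fork here and N5 is conditioned on, so the path is blocked at N5.
Path 4: N7 ← N2 → N8
  N2 is a fork here and N2 is conditioned on, so the path is blocked at N2.
Path 5: N7 ← N4 ← N2 → N8
  N2 is a fork here and N2 is conditioned on, so the path is blocked at N2.
At least one path is unblocked, so d-separation fails.

No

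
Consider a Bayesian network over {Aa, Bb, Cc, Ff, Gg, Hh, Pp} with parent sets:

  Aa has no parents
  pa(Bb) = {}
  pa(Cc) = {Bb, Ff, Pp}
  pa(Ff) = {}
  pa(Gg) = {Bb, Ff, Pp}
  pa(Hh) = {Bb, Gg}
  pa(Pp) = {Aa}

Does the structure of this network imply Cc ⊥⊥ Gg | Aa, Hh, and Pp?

We examine all 4 paths between Cc and Gg:
Path 1: Cc ← Ff → Gg
  Ff is a fork and Ff is not conditioned on — no node blocks this path, so it is active.
Path 2: Cc ← Bb → Gg
  Bb is a fork and Bb is not conditioned on — no node blocks this path, so it is active.
Path 3: Cc ← Bb → Hh ← Gg
  Bb is a fork and Bb is not conditioned on; Hh is a collider and Hh is conditioned on, which opens it — no node blocks this path, so it is active.
Path 4: Cc ← Pp → Gg
  Pp is a fork here and Pp is conditioned on, so the path is blocked at Pp.
Because an active path exists, Cc and Gg are not d-separated.

No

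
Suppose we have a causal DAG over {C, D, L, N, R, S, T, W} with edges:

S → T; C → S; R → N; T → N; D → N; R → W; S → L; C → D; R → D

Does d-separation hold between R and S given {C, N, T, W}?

Enumerating the 4 paths from R to S and testing each for blocking by {C, N, T, W}:
Path 1: R → D ← C → S
  C is a fork here and C is conditioned on, so the path is blocked at C.
Path 2: R → D → N ← T ← S
  T is a chain here and T is conditioned on, so the path is blocked at T.
Path 3: R → N ← D ← C → S
  C is a fork here and C is conditioned on, so the path is blocked at C.
Path 4: R → N ← T ← S
  T is a chain here and T is conditioned on, so the path is blocked at T.
All paths are blocked; R ⊥ S | {C, N, T, W} holds.

Yes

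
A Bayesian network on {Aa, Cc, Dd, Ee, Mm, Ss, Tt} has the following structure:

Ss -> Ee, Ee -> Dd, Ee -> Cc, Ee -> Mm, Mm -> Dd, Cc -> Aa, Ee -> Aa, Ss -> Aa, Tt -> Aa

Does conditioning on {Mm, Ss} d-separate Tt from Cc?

Yes — Tt and Cc are d-separated given {Mm, Ss}.

Enumerating the 3 paths from Tt to Cc and testing each for blocking by {Mm, Ss}:
Path 1: Tt → Aa ← Cc
  Aa is a collider here and neither Aa nor any of its descendants is conditioned on, so the collider stays closed — the path is blocked at Aa.
Path 2: Tt → Aa ← Ss → Ee → Cc
  Aa is a collider here and neither Aa nor any of its descendants is conditioned on, so the collider stays closed — the path is blocked at Aa.
Path 3: Tt → Aa ← Ee → Cc
  Aa is a collider here and neither Aa nor any of its descendants is conditioned on, so the collider stays closed — the path is blocked at Aa.
Since every path is blocked, d-separation holds.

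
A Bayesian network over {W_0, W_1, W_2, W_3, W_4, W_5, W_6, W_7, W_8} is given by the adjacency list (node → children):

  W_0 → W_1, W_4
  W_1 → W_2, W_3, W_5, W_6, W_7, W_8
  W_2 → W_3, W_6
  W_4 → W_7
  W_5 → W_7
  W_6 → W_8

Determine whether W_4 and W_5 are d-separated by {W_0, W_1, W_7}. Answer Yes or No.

No

We examine all 4 paths between W_4 and W_5:
Path 1: W_4 → W_7 ← W_1 → W_5
  W_1 is a fork here and W_1 is conditioned on, so the path is blocked at W_1.
Path 2: W_4 → W_7 ← W_5
  W_7 is a collider and W_7 is conditioned on, which opens it — no node blocks this path, so it is active.
Path 3: W_4 ← W_0 → W_1 → W_5
  W_0 is a fork here and W_0 is conditioned on, so the path is blocked at W_0.
Path 4: W_4 ← W_0 → W_1 → W_7 ← W_5
  W_0 is a fork here and W_0 is conditioned on, so the path is blocked at W_0.
Since the path W_4 → W_7 ← W_5 is active, W_4 and W_5 are not d-separated given {W_0, W_1, W_7}.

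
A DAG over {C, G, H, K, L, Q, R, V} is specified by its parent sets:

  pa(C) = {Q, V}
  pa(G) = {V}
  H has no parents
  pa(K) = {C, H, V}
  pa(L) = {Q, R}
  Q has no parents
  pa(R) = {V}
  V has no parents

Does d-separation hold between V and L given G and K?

Enumerating the 3 paths from V to L and testing each for blocking by {G, K}:
Path 1: V → R → L
  R is a chain and R is not conditioned on — no node blocks this path, so it is active.
Path 2: V → C ← Q → L
  C is a collider and its descendant K is conditioned on, which opens it; Q is a fork and Q is not conditioned on — no node blocks this path, so it is active.
Path 3: V → K ← C ← Q → L
  K is a collider and K is conditioned on, which opens it; C is a chain and C is not conditioned on; Q is a fork and Q is not conditioned on — no node blocks this path, so it is active.
At least one path is unblocked, so d-separation fails.

No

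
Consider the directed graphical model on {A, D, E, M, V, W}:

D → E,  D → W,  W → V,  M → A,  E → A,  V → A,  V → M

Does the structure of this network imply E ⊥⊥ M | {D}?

We examine all 4 paths between E and M:
Path 1: E → A ← M
  A is a collider here and neither A nor any of its descendants is conditioned on, so the collider stays closed — the path is blocked at A.
Path 2: E → A ← V → M
  A is a collider here and neither A nor any of its descendants is conditioned on, so the collider stays closed — the path is blocked at A.
Path 3: E ← D → W → V → A ← M
  D is a fork here and D is conditioned on, so the path is blocked at D.
Path 4: E ← D → W → V → M
  D is a fork here and D is conditioned on, so the path is blocked at D.
Since every path is blocked, d-separation holds.

Yes — E and M are d-separated given {D}.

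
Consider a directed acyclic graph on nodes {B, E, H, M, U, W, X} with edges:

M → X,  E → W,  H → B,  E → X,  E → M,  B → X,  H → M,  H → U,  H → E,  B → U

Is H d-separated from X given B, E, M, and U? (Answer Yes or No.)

Yes

6 paths connect H and X; each must be blocked for d-separation to hold:
Path 1: H → B → X
  B is a chain here and B is conditioned on, so the path is blocked at B.
Path 2: H → M ← E → X
  E is a fork here and E is conditioned on, so the path is blocked at E.
Path 3: H → M → X
  M is a chain here and M is conditioned on, so the path is blocked at M.
Path 4: H → U ← B → X
  B is a fork here and B is conditioned on, so the path is blocked at B.
Path 5: H → E → M → X
  E is a chain here and E is conditioned on, so the path is blocked at E.
Path 6: H → E → X
  E is a chain here and E is conditioned on, so the path is blocked at E.
All paths are blocked; H ⊥ X | {B, E, M, U} holds.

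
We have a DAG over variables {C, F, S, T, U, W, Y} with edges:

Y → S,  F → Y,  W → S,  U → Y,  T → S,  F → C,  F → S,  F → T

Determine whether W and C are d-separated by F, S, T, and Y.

Yes

Enumerating the 3 paths from W to C and testing each for blocking by {F, S, T, Y}:
Path 1: W → S ← T ← F → C
  T is a chain here and T is conditioned on, so the path is blocked at T.
Path 2: W → S ← F → C
  F is a fork here and F is conditioned on, so the path is blocked at F.
Path 3: W → S ← Y ← F → C
  Y is a chain here and Y is conditioned on, so the path is blocked at Y.
All paths are blocked; W ⊥ C | {F, S, T, Y} holds.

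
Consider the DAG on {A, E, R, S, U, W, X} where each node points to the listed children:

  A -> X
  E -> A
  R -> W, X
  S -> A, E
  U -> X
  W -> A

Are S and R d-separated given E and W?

Yes

We examine all 4 paths between S and R:
  1. S → A → X ← R — A:chain[open]; X:collider[blocks] ⇒ blocked
  2. S → A ← W ← R — A:collider[blocks]; W:chain[blocks] ⇒ blocked
  3. S → E → A → X ← R — E:chain[blocks]; A:chain[open]; X:collider[blocks] ⇒ blocked
  4. S → E → A ← W ← R — E:chain[blocks]; A:collider[blocks]; W:chain[blocks] ⇒ blocked
Since every path is blocked, d-separation holds.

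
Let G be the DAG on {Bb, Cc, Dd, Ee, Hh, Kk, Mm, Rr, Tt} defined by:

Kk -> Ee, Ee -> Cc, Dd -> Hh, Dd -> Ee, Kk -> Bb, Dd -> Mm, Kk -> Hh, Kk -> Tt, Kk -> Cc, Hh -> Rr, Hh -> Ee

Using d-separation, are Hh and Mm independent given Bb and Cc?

No

There are 4 undirected paths between Hh and Mm; checking each against the conditioning set {Bb, Cc}:
Path 1: Hh ← Kk → Cc ← Ee ← Dd → Mm
  Kk is a fork and Kk is not conditioned on; Cc is a collider and Cc is conditioned on, which opens it; Ee is a chain and Ee is not conditioned on; Dd is a fork and Dd is not conditioned on — no node blocks this path, so it is active.
Path 2: Hh ← Kk → Ee ← Dd → Mm
  Kk is a fork and Kk is not conditioned on; Ee is a collider and its descendant Cc is conditioned on, which opens it; Dd is a fork and Dd is not conditioned on — no node blocks this path, so it is active.
Path 3: Hh ← Dd → Mm
  Dd is a fork and Dd is not conditioned on — no node blocks this path, so it is active.
Path 4: Hh → Ee ← Dd → Mm
  Ee is a collider and its descendant Cc is conditioned on, which opens it; Dd is a fork and Dd is not conditioned on — no node blocks this path, so it is active.
Because an active path exists, Hh and Mm are not d-separated.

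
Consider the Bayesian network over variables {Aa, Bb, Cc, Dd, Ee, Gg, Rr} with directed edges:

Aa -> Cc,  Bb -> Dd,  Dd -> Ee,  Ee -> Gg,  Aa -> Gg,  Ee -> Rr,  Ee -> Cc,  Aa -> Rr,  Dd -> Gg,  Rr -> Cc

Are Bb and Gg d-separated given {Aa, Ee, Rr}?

No

Enumerating the 6 paths from Bb to Gg and testing each for blocking by {Aa, Ee, Rr}:
Path 1: Bb → Dd → Ee → Rr → Cc ← Aa → Gg
  Ee is a chain here and Ee is conditioned on, so the path is blocked at Ee.
Path 2: Bb → Dd → Ee → Rr ← Aa → Gg
  Ee is a chain here and Ee is conditioned on, so the path is blocked at Ee.
Path 3: Bb → Dd → Ee → Cc ← Rr ← Aa → Gg
  Ee is a chain here and Ee is conditioned on, so the path is blocked at Ee.
Path 4: Bb → Dd → Ee → Cc ← Aa → Gg
  Ee is a chain here and Ee is conditioned on, so the path is blocked at Ee.
Path 5: Bb → Dd → Ee → Gg
  Ee is a chain here and Ee is conditioned on, so the path is blocked at Ee.
Path 6: Bb → Dd → Gg
  Dd is a chain and Dd is not conditioned on — no node blocks this path, so it is active.
Since the path Bb → Dd → Gg is active, Bb and Gg are not d-separated given {Aa, Ee, Rr}.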